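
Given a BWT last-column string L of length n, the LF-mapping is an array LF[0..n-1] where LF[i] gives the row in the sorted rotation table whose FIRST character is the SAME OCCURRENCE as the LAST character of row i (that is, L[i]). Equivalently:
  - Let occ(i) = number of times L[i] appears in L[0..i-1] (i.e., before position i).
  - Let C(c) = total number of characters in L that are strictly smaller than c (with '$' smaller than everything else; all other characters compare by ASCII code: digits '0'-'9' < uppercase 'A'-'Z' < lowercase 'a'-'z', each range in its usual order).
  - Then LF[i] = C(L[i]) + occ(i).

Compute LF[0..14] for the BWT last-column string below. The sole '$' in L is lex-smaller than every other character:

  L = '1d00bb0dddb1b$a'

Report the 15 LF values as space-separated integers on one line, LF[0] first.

Answer: 4 11 1 2 7 8 3 12 13 14 9 5 10 0 6

Derivation:
Char counts: '$':1, '0':3, '1':2, 'a':1, 'b':4, 'd':4
C (first-col start): C('$')=0, C('0')=1, C('1')=4, C('a')=6, C('b')=7, C('d')=11
L[0]='1': occ=0, LF[0]=C('1')+0=4+0=4
L[1]='d': occ=0, LF[1]=C('d')+0=11+0=11
L[2]='0': occ=0, LF[2]=C('0')+0=1+0=1
L[3]='0': occ=1, LF[3]=C('0')+1=1+1=2
L[4]='b': occ=0, LF[4]=C('b')+0=7+0=7
L[5]='b': occ=1, LF[5]=C('b')+1=7+1=8
L[6]='0': occ=2, LF[6]=C('0')+2=1+2=3
L[7]='d': occ=1, LF[7]=C('d')+1=11+1=12
L[8]='d': occ=2, LF[8]=C('d')+2=11+2=13
L[9]='d': occ=3, LF[9]=C('d')+3=11+3=14
L[10]='b': occ=2, LF[10]=C('b')+2=7+2=9
L[11]='1': occ=1, LF[11]=C('1')+1=4+1=5
L[12]='b': occ=3, LF[12]=C('b')+3=7+3=10
L[13]='$': occ=0, LF[13]=C('$')+0=0+0=0
L[14]='a': occ=0, LF[14]=C('a')+0=6+0=6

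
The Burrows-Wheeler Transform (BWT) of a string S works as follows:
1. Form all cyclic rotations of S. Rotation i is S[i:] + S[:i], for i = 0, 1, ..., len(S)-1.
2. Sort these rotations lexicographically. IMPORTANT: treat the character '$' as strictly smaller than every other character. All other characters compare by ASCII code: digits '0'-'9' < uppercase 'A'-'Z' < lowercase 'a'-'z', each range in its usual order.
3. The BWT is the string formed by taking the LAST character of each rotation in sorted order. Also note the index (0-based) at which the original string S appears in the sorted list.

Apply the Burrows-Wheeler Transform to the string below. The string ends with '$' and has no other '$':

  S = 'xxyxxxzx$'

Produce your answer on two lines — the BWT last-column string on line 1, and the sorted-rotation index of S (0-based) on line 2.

All 9 rotations (rotation i = S[i:]+S[:i]):
  rot[0] = xxyxxxzx$
  rot[1] = xyxxxzx$x
  rot[2] = yxxxzx$xx
  rot[3] = xxxzx$xxy
  rot[4] = xxzx$xxyx
  rot[5] = xzx$xxyxx
  rot[6] = zx$xxyxxx
  rot[7] = x$xxyxxxz
  rot[8] = $xxyxxxzx
Sorted (with $ < everything):
  sorted[0] = $xxyxxxzx  (last char: 'x')
  sorted[1] = x$xxyxxxz  (last char: 'z')
  sorted[2] = xxxzx$xxy  (last char: 'y')
  sorted[3] = xxyxxxzx$  (last char: '$')
  sorted[4] = xxzx$xxyx  (last char: 'x')
  sorted[5] = xyxxxzx$x  (last char: 'x')
  sorted[6] = xzx$xxyxx  (last char: 'x')
  sorted[7] = yxxxzx$xx  (last char: 'x')
  sorted[8] = zx$xxyxxx  (last char: 'x')
Last column: xzy$xxxxx
Original string S is at sorted index 3

Answer: xzy$xxxxx
3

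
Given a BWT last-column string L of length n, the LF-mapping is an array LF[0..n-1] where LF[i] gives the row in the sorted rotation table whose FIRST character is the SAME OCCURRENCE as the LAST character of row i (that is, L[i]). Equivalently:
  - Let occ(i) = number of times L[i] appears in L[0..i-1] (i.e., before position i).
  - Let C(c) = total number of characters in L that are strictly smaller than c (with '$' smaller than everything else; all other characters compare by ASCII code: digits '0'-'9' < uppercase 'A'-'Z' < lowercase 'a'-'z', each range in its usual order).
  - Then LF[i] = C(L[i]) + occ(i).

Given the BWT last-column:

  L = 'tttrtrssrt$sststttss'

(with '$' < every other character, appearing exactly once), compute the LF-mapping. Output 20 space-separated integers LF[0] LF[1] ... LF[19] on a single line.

Char counts: '$':1, 'r':3, 's':7, 't':9
C (first-col start): C('$')=0, C('r')=1, C('s')=4, C('t')=11
L[0]='t': occ=0, LF[0]=C('t')+0=11+0=11
L[1]='t': occ=1, LF[1]=C('t')+1=11+1=12
L[2]='t': occ=2, LF[2]=C('t')+2=11+2=13
L[3]='r': occ=0, LF[3]=C('r')+0=1+0=1
L[4]='t': occ=3, LF[4]=C('t')+3=11+3=14
L[5]='r': occ=1, LF[5]=C('r')+1=1+1=2
L[6]='s': occ=0, LF[6]=C('s')+0=4+0=4
L[7]='s': occ=1, LF[7]=C('s')+1=4+1=5
L[8]='r': occ=2, LF[8]=C('r')+2=1+2=3
L[9]='t': occ=4, LF[9]=C('t')+4=11+4=15
L[10]='$': occ=0, LF[10]=C('$')+0=0+0=0
L[11]='s': occ=2, LF[11]=C('s')+2=4+2=6
L[12]='s': occ=3, LF[12]=C('s')+3=4+3=7
L[13]='t': occ=5, LF[13]=C('t')+5=11+5=16
L[14]='s': occ=4, LF[14]=C('s')+4=4+4=8
L[15]='t': occ=6, LF[15]=C('t')+6=11+6=17
L[16]='t': occ=7, LF[16]=C('t')+7=11+7=18
L[17]='t': occ=8, LF[17]=C('t')+8=11+8=19
L[18]='s': occ=5, LF[18]=C('s')+5=4+5=9
L[19]='s': occ=6, LF[19]=C('s')+6=4+6=10

Answer: 11 12 13 1 14 2 4 5 3 15 0 6 7 16 8 17 18 19 9 10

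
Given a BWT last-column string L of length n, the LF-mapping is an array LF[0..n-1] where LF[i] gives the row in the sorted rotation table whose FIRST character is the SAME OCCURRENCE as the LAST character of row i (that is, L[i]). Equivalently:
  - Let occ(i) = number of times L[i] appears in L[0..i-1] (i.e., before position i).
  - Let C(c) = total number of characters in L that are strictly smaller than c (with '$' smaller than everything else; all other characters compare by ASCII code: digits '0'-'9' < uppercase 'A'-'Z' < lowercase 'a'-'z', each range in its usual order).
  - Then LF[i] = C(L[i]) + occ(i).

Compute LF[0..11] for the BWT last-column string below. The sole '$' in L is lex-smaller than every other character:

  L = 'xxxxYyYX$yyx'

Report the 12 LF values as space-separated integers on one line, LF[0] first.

Answer: 4 5 6 7 2 9 3 1 0 10 11 8

Derivation:
Char counts: '$':1, 'X':1, 'Y':2, 'x':5, 'y':3
C (first-col start): C('$')=0, C('X')=1, C('Y')=2, C('x')=4, C('y')=9
L[0]='x': occ=0, LF[0]=C('x')+0=4+0=4
L[1]='x': occ=1, LF[1]=C('x')+1=4+1=5
L[2]='x': occ=2, LF[2]=C('x')+2=4+2=6
L[3]='x': occ=3, LF[3]=C('x')+3=4+3=7
L[4]='Y': occ=0, LF[4]=C('Y')+0=2+0=2
L[5]='y': occ=0, LF[5]=C('y')+0=9+0=9
L[6]='Y': occ=1, LF[6]=C('Y')+1=2+1=3
L[7]='X': occ=0, LF[7]=C('X')+0=1+0=1
L[8]='$': occ=0, LF[8]=C('$')+0=0+0=0
L[9]='y': occ=1, LF[9]=C('y')+1=9+1=10
L[10]='y': occ=2, LF[10]=C('y')+2=9+2=11
L[11]='x': occ=4, LF[11]=C('x')+4=4+4=8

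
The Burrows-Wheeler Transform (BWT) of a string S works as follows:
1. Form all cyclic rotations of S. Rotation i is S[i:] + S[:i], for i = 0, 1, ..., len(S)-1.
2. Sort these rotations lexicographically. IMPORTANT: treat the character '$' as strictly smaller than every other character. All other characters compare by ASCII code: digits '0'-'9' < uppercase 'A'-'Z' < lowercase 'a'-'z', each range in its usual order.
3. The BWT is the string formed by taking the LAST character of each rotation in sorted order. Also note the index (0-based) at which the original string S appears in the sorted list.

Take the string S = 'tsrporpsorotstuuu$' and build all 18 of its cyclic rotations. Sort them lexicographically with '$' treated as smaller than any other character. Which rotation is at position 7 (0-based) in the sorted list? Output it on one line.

Answer: rporpsorotstuuu$ts

Derivation:
All 18 rotations (rotation i = S[i:]+S[:i]):
  rot[0] = tsrporpsorotstuuu$
  rot[1] = srporpsorotstuuu$t
  rot[2] = rporpsorotstuuu$ts
  rot[3] = porpsorotstuuu$tsr
  rot[4] = orpsorotstuuu$tsrp
  rot[5] = rpsorotstuuu$tsrpo
  rot[6] = psorotstuuu$tsrpor
  rot[7] = sorotstuuu$tsrporp
  rot[8] = orotstuuu$tsrporps
  rot[9] = rotstuuu$tsrporpso
  rot[10] = otstuuu$tsrporpsor
  rot[11] = tstuuu$tsrporpsoro
  rot[12] = stuuu$tsrporpsorot
  rot[13] = tuuu$tsrporpsorots
  rot[14] = uuu$tsrporpsorotst
  rot[15] = uu$tsrporpsorotstu
  rot[16] = u$tsrporpsorotstuu
  rot[17] = $tsrporpsorotstuuu
Sorted (with $ < everything):
  sorted[0] = $tsrporpsorotstuuu
  sorted[1] = orotstuuu$tsrporps
  sorted[2] = orpsorotstuuu$tsrp
  sorted[3] = otstuuu$tsrporpsor
  sorted[4] = porpsorotstuuu$tsr
  sorted[5] = psorotstuuu$tsrpor
  sorted[6] = rotstuuu$tsrporpso
  sorted[7] = rporpsorotstuuu$ts
  sorted[8] = rpsorotstuuu$tsrpo
  sorted[9] = sorotstuuu$tsrporp
  sorted[10] = srporpsorotstuuu$t
  sorted[11] = stuuu$tsrporpsorot
  sorted[12] = tsrporpsorotstuuu$
  sorted[13] = tstuuu$tsrporpsoro
  sorted[14] = tuuu$tsrporpsorots
  sorted[15] = u$tsrporpsorotstuu
  sorted[16] = uu$tsrporpsorotstu
  sorted[17] = uuu$tsrporpsorotst
sorted[7] = rporpsorotstuuu$ts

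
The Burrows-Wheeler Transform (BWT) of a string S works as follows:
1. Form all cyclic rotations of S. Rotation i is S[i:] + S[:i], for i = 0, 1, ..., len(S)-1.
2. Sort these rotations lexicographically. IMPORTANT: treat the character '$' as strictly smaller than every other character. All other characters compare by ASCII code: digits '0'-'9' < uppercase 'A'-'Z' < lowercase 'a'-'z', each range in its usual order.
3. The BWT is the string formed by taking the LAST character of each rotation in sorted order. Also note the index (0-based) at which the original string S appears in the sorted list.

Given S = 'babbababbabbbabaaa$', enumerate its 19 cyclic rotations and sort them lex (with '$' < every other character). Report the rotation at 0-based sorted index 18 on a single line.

All 19 rotations (rotation i = S[i:]+S[:i]):
  rot[0] = babbababbabbbabaaa$
  rot[1] = abbababbabbbabaaa$b
  rot[2] = bbababbabbbabaaa$ba
  rot[3] = bababbabbbabaaa$bab
  rot[4] = ababbabbbabaaa$babb
  rot[5] = babbabbbabaaa$babba
  rot[6] = abbabbbabaaa$babbab
  rot[7] = bbabbbabaaa$babbaba
  rot[8] = babbbabaaa$babbabab
  rot[9] = abbbabaaa$babbababb
  rot[10] = bbbabaaa$babbababba
  rot[11] = bbabaaa$babbababbab
  rot[12] = babaaa$babbababbabb
  rot[13] = abaaa$babbababbabbb
  rot[14] = baaa$babbababbabbba
  rot[15] = aaa$babbababbabbbab
  rot[16] = aa$babbababbabbbaba
  rot[17] = a$babbababbabbbabaa
  rot[18] = $babbababbabbbabaaa
Sorted (with $ < everything):
  sorted[0] = $babbababbabbbabaaa
  sorted[1] = a$babbababbabbbabaa
  sorted[2] = aa$babbababbabbbaba
  sorted[3] = aaa$babbababbabbbab
  sorted[4] = abaaa$babbababbabbb
  sorted[5] = ababbabbbabaaa$babb
  sorted[6] = abbababbabbbabaaa$b
  sorted[7] = abbabbbabaaa$babbab
  sorted[8] = abbbabaaa$babbababb
  sorted[9] = baaa$babbababbabbba
  sorted[10] = babaaa$babbababbabb
  sorted[11] = bababbabbbabaaa$bab
  sorted[12] = babbababbabbbabaaa$
  sorted[13] = babbabbbabaaa$babba
  sorted[14] = babbbabaaa$babbabab
  sorted[15] = bbabaaa$babbababbab
  sorted[16] = bbababbabbbabaaa$ba
  sorted[17] = bbabbbabaaa$babbaba
  sorted[18] = bbbabaaa$babbababba
sorted[18] = bbbabaaa$babbababba

Answer: bbbabaaa$babbababba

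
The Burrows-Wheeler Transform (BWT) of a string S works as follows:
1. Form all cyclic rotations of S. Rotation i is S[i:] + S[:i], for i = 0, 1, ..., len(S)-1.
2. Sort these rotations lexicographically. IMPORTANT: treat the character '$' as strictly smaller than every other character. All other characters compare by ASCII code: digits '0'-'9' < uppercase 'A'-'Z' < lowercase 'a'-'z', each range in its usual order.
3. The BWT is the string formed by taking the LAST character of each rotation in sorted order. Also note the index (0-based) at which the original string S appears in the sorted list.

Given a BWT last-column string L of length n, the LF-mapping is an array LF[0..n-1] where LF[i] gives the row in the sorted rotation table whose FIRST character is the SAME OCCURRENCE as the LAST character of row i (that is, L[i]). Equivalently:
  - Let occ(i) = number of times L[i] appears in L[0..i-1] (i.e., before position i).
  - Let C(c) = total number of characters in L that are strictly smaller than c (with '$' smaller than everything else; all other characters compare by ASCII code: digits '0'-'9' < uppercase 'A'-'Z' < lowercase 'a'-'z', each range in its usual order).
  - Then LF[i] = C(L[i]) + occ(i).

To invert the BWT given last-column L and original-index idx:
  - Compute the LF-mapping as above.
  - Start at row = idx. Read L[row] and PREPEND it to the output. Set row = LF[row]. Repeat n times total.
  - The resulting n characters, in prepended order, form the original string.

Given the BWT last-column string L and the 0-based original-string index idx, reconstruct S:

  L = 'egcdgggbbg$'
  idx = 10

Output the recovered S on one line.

Answer: gggbgdcbge$

Derivation:
LF mapping: 5 6 3 4 7 8 9 1 2 10 0
Walk LF starting at row 10, prepending L[row]:
  step 1: row=10, L[10]='$', prepend. Next row=LF[10]=0
  step 2: row=0, L[0]='e', prepend. Next row=LF[0]=5
  step 3: row=5, L[5]='g', prepend. Next row=LF[5]=8
  step 4: row=8, L[8]='b', prepend. Next row=LF[8]=2
  step 5: row=2, L[2]='c', prepend. Next row=LF[2]=3
  step 6: row=3, L[3]='d', prepend. Next row=LF[3]=4
  step 7: row=4, L[4]='g', prepend. Next row=LF[4]=7
  step 8: row=7, L[7]='b', prepend. Next row=LF[7]=1
  step 9: row=1, L[1]='g', prepend. Next row=LF[1]=6
  step 10: row=6, L[6]='g', prepend. Next row=LF[6]=9
  step 11: row=9, L[9]='g', prepend. Next row=LF[9]=10
Reversed output: gggbgdcbge$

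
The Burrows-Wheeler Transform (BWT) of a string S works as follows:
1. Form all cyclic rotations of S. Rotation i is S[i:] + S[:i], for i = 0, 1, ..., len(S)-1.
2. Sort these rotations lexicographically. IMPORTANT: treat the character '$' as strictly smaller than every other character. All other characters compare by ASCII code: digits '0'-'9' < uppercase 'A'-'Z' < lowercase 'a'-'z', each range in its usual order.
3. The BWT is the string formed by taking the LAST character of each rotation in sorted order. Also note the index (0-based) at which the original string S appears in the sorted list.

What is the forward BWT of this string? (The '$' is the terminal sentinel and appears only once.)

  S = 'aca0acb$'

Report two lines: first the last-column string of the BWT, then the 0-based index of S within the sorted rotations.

Answer: bac$0caa
3

Derivation:
All 8 rotations (rotation i = S[i:]+S[:i]):
  rot[0] = aca0acb$
  rot[1] = ca0acb$a
  rot[2] = a0acb$ac
  rot[3] = 0acb$aca
  rot[4] = acb$aca0
  rot[5] = cb$aca0a
  rot[6] = b$aca0ac
  rot[7] = $aca0acb
Sorted (with $ < everything):
  sorted[0] = $aca0acb  (last char: 'b')
  sorted[1] = 0acb$aca  (last char: 'a')
  sorted[2] = a0acb$ac  (last char: 'c')
  sorted[3] = aca0acb$  (last char: '$')
  sorted[4] = acb$aca0  (last char: '0')
  sorted[5] = b$aca0ac  (last char: 'c')
  sorted[6] = ca0acb$a  (last char: 'a')
  sorted[7] = cb$aca0a  (last char: 'a')
Last column: bac$0caa
Original string S is at sorted index 3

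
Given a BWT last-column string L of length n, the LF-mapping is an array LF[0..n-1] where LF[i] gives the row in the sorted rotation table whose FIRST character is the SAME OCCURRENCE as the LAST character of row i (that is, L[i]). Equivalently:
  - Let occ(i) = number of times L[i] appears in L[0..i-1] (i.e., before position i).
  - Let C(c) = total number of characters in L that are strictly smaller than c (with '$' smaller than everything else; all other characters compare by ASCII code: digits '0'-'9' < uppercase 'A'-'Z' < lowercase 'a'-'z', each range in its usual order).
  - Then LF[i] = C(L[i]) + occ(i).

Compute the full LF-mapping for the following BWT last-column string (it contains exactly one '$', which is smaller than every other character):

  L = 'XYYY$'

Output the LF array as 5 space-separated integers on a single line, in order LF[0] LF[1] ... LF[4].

Answer: 1 2 3 4 0

Derivation:
Char counts: '$':1, 'X':1, 'Y':3
C (first-col start): C('$')=0, C('X')=1, C('Y')=2
L[0]='X': occ=0, LF[0]=C('X')+0=1+0=1
L[1]='Y': occ=0, LF[1]=C('Y')+0=2+0=2
L[2]='Y': occ=1, LF[2]=C('Y')+1=2+1=3
L[3]='Y': occ=2, LF[3]=C('Y')+2=2+2=4
L[4]='$': occ=0, LF[4]=C('$')+0=0+0=0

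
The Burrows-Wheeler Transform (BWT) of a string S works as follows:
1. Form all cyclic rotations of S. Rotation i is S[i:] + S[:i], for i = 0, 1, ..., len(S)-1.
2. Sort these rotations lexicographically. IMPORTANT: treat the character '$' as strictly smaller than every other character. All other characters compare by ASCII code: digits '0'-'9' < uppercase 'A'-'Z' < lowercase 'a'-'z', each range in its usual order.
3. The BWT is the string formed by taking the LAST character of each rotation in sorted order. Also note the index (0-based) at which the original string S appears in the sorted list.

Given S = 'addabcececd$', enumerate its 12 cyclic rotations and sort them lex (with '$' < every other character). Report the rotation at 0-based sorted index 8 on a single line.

Answer: dabcececd$ad

Derivation:
All 12 rotations (rotation i = S[i:]+S[:i]):
  rot[0] = addabcececd$
  rot[1] = ddabcececd$a
  rot[2] = dabcececd$ad
  rot[3] = abcececd$add
  rot[4] = bcececd$adda
  rot[5] = cececd$addab
  rot[6] = ececd$addabc
  rot[7] = cecd$addabce
  rot[8] = ecd$addabcec
  rot[9] = cd$addabcece
  rot[10] = d$addabcecec
  rot[11] = $addabcececd
Sorted (with $ < everything):
  sorted[0] = $addabcececd
  sorted[1] = abcececd$add
  sorted[2] = addabcececd$
  sorted[3] = bcececd$adda
  sorted[4] = cd$addabcece
  sorted[5] = cecd$addabce
  sorted[6] = cececd$addab
  sorted[7] = d$addabcecec
  sorted[8] = dabcececd$ad
  sorted[9] = ddabcececd$a
  sorted[10] = ecd$addabcec
  sorted[11] = ececd$addabc
sorted[8] = dabcececd$ad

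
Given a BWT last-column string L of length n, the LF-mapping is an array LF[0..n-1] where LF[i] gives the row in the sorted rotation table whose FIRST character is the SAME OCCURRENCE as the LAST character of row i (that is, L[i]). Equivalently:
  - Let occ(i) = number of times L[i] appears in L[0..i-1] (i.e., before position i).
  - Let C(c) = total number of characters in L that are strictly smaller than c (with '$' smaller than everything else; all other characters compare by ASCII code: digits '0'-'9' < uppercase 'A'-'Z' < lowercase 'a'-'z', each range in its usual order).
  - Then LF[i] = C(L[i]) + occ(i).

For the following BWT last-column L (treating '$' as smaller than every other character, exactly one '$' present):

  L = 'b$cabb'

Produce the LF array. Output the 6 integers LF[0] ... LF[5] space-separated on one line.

Answer: 2 0 5 1 3 4

Derivation:
Char counts: '$':1, 'a':1, 'b':3, 'c':1
C (first-col start): C('$')=0, C('a')=1, C('b')=2, C('c')=5
L[0]='b': occ=0, LF[0]=C('b')+0=2+0=2
L[1]='$': occ=0, LF[1]=C('$')+0=0+0=0
L[2]='c': occ=0, LF[2]=C('c')+0=5+0=5
L[3]='a': occ=0, LF[3]=C('a')+0=1+0=1
L[4]='b': occ=1, LF[4]=C('b')+1=2+1=3
L[5]='b': occ=2, LF[5]=C('b')+2=2+2=4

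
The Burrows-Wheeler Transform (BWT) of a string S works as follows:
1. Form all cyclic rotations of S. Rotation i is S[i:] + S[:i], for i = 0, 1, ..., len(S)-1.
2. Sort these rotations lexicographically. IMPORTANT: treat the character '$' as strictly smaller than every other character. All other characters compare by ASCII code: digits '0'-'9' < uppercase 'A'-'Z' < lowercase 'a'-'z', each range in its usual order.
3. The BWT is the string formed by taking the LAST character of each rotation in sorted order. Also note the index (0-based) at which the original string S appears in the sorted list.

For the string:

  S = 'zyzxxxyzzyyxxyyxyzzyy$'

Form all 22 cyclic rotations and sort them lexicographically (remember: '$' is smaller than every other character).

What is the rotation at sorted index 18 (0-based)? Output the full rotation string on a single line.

All 22 rotations (rotation i = S[i:]+S[:i]):
  rot[0] = zyzxxxyzzyyxxyyxyzzyy$
  rot[1] = yzxxxyzzyyxxyyxyzzyy$z
  rot[2] = zxxxyzzyyxxyyxyzzyy$zy
  rot[3] = xxxyzzyyxxyyxyzzyy$zyz
  rot[4] = xxyzzyyxxyyxyzzyy$zyzx
  rot[5] = xyzzyyxxyyxyzzyy$zyzxx
  rot[6] = yzzyyxxyyxyzzyy$zyzxxx
  rot[7] = zzyyxxyyxyzzyy$zyzxxxy
  rot[8] = zyyxxyyxyzzyy$zyzxxxyz
  rot[9] = yyxxyyxyzzyy$zyzxxxyzz
  rot[10] = yxxyyxyzzyy$zyzxxxyzzy
  rot[11] = xxyyxyzzyy$zyzxxxyzzyy
  rot[12] = xyyxyzzyy$zyzxxxyzzyyx
  rot[13] = yyxyzzyy$zyzxxxyzzyyxx
  rot[14] = yxyzzyy$zyzxxxyzzyyxxy
  rot[15] = xyzzyy$zyzxxxyzzyyxxyy
  rot[16] = yzzyy$zyzxxxyzzyyxxyyx
  rot[17] = zzyy$zyzxxxyzzyyxxyyxy
  rot[18] = zyy$zyzxxxyzzyyxxyyxyz
  rot[19] = yy$zyzxxxyzzyyxxyyxyzz
  rot[20] = y$zyzxxxyzzyyxxyyxyzzy
  rot[21] = $zyzxxxyzzyyxxyyxyzzyy
Sorted (with $ < everything):
  sorted[0] = $zyzxxxyzzyyxxyyxyzzyy
  sorted[1] = xxxyzzyyxxyyxyzzyy$zyz
  sorted[2] = xxyyxyzzyy$zyzxxxyzzyy
  sorted[3] = xxyzzyyxxyyxyzzyy$zyzx
  sorted[4] = xyyxyzzyy$zyzxxxyzzyyx
  sorted[5] = xyzzyy$zyzxxxyzzyyxxyy
  sorted[6] = xyzzyyxxyyxyzzyy$zyzxx
  sorted[7] = y$zyzxxxyzzyyxxyyxyzzy
  sorted[8] = yxxyyxyzzyy$zyzxxxyzzy
  sorted[9] = yxyzzyy$zyzxxxyzzyyxxy
  sorted[10] = yy$zyzxxxyzzyyxxyyxyzz
  sorted[11] = yyxxyyxyzzyy$zyzxxxyzz
  sorted[12] = yyxyzzyy$zyzxxxyzzyyxx
  sorted[13] = yzxxxyzzyyxxyyxyzzyy$z
  sorted[14] = yzzyy$zyzxxxyzzyyxxyyx
  sorted[15] = yzzyyxxyyxyzzyy$zyzxxx
  sorted[16] = zxxxyzzyyxxyyxyzzyy$zy
  sorted[17] = zyy$zyzxxxyzzyyxxyyxyz
  sorted[18] = zyyxxyyxyzzyy$zyzxxxyz
  sorted[19] = zyzxxxyzzyyxxyyxyzzyy$
  sorted[20] = zzyy$zyzxxxyzzyyxxyyxy
  sorted[21] = zzyyxxyyxyzzyy$zyzxxxy
sorted[18] = zyyxxyyxyzzyy$zyzxxxyz

Answer: zyyxxyyxyzzyy$zyzxxxyz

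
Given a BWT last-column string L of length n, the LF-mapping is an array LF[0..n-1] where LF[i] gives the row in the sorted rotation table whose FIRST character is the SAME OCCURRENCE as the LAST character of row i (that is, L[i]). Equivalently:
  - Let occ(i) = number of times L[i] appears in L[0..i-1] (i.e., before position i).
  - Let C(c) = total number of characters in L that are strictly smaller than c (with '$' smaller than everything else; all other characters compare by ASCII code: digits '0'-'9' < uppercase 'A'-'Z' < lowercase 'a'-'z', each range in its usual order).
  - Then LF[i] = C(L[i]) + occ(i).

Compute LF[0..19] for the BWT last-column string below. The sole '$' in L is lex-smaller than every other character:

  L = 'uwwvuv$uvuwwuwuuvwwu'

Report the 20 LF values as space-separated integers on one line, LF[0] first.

Char counts: '$':1, 'u':8, 'v':4, 'w':7
C (first-col start): C('$')=0, C('u')=1, C('v')=9, C('w')=13
L[0]='u': occ=0, LF[0]=C('u')+0=1+0=1
L[1]='w': occ=0, LF[1]=C('w')+0=13+0=13
L[2]='w': occ=1, LF[2]=C('w')+1=13+1=14
L[3]='v': occ=0, LF[3]=C('v')+0=9+0=9
L[4]='u': occ=1, LF[4]=C('u')+1=1+1=2
L[5]='v': occ=1, LF[5]=C('v')+1=9+1=10
L[6]='$': occ=0, LF[6]=C('$')+0=0+0=0
L[7]='u': occ=2, LF[7]=C('u')+2=1+2=3
L[8]='v': occ=2, LF[8]=C('v')+2=9+2=11
L[9]='u': occ=3, LF[9]=C('u')+3=1+3=4
L[10]='w': occ=2, LF[10]=C('w')+2=13+2=15
L[11]='w': occ=3, LF[11]=C('w')+3=13+3=16
L[12]='u': occ=4, LF[12]=C('u')+4=1+4=5
L[13]='w': occ=4, LF[13]=C('w')+4=13+4=17
L[14]='u': occ=5, LF[14]=C('u')+5=1+5=6
L[15]='u': occ=6, LF[15]=C('u')+6=1+6=7
L[16]='v': occ=3, LF[16]=C('v')+3=9+3=12
L[17]='w': occ=5, LF[17]=C('w')+5=13+5=18
L[18]='w': occ=6, LF[18]=C('w')+6=13+6=19
L[19]='u': occ=7, LF[19]=C('u')+7=1+7=8

Answer: 1 13 14 9 2 10 0 3 11 4 15 16 5 17 6 7 12 18 19 8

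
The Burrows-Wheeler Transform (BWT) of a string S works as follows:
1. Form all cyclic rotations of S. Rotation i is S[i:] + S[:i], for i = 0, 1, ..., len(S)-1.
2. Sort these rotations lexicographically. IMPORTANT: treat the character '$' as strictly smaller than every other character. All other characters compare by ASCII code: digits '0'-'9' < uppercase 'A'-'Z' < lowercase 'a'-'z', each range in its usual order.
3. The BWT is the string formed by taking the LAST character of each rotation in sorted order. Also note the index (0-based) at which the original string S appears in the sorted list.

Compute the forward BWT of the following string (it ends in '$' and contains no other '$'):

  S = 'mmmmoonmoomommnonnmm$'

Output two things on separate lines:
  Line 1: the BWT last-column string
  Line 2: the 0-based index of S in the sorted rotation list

Answer: mmn$mommonmnoommoonmm
3

Derivation:
All 21 rotations (rotation i = S[i:]+S[:i]):
  rot[0] = mmmmoonmoomommnonnmm$
  rot[1] = mmmoonmoomommnonnmm$m
  rot[2] = mmoonmoomommnonnmm$mm
  rot[3] = moonmoomommnonnmm$mmm
  rot[4] = oonmoomommnonnmm$mmmm
  rot[5] = onmoomommnonnmm$mmmmo
  rot[6] = nmoomommnonnmm$mmmmoo
  rot[7] = moomommnonnmm$mmmmoon
  rot[8] = oomommnonnmm$mmmmoonm
  rot[9] = omommnonnmm$mmmmoonmo
  rot[10] = mommnonnmm$mmmmoonmoo
  rot[11] = ommnonnmm$mmmmoonmoom
  rot[12] = mmnonnmm$mmmmoonmoomo
  rot[13] = mnonnmm$mmmmoonmoomom
  rot[14] = nonnmm$mmmmoonmoomomm
  rot[15] = onnmm$mmmmoonmoomommn
  rot[16] = nnmm$mmmmoonmoomommno
  rot[17] = nmm$mmmmoonmoomommnon
  rot[18] = mm$mmmmoonmoomommnonn
  rot[19] = m$mmmmoonmoomommnonnm
  rot[20] = $mmmmoonmoomommnonnmm
Sorted (with $ < everything):
  sorted[0] = $mmmmoonmoomommnonnmm  (last char: 'm')
  sorted[1] = m$mmmmoonmoomommnonnm  (last char: 'm')
  sorted[2] = mm$mmmmoonmoomommnonn  (last char: 'n')
  sorted[3] = mmmmoonmoomommnonnmm$  (last char: '$')
  sorted[4] = mmmoonmoomommnonnmm$m  (last char: 'm')
  sorted[5] = mmnonnmm$mmmmoonmoomo  (last char: 'o')
  sorted[6] = mmoonmoomommnonnmm$mm  (last char: 'm')
  sorted[7] = mnonnmm$mmmmoonmoomom  (last char: 'm')
  sorted[8] = mommnonnmm$mmmmoonmoo  (last char: 'o')
  sorted[9] = moomommnonnmm$mmmmoon  (last char: 'n')
  sorted[10] = moonmoomommnonnmm$mmm  (last char: 'm')
  sorted[11] = nmm$mmmmoonmoomommnon  (last char: 'n')
  sorted[12] = nmoomommnonnmm$mmmmoo  (last char: 'o')
  sorted[13] = nnmm$mmmmoonmoomommno  (last char: 'o')
  sorted[14] = nonnmm$mmmmoonmoomomm  (last char: 'm')
  sorted[15] = ommnonnmm$mmmmoonmoom  (last char: 'm')
  sorted[16] = omommnonnmm$mmmmoonmo  (last char: 'o')
  sorted[17] = onmoomommnonnmm$mmmmo  (last char: 'o')
  sorted[18] = onnmm$mmmmoonmoomommn  (last char: 'n')
  sorted[19] = oomommnonnmm$mmmmoonm  (last char: 'm')
  sorted[20] = oonmoomommnonnmm$mmmm  (last char: 'm')
Last column: mmn$mommonmnoommoonmm
Original string S is at sorted index 3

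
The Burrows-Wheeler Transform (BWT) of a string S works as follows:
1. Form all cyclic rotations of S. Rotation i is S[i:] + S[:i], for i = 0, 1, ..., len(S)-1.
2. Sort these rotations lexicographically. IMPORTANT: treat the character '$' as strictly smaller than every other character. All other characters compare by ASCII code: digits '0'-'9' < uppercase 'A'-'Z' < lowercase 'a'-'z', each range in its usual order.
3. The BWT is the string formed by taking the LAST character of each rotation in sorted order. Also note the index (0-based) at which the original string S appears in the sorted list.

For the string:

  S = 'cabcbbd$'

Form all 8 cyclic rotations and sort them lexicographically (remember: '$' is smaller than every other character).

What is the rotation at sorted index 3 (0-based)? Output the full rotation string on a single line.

Answer: bcbbd$ca

Derivation:
All 8 rotations (rotation i = S[i:]+S[:i]):
  rot[0] = cabcbbd$
  rot[1] = abcbbd$c
  rot[2] = bcbbd$ca
  rot[3] = cbbd$cab
  rot[4] = bbd$cabc
  rot[5] = bd$cabcb
  rot[6] = d$cabcbb
  rot[7] = $cabcbbd
Sorted (with $ < everything):
  sorted[0] = $cabcbbd
  sorted[1] = abcbbd$c
  sorted[2] = bbd$cabc
  sorted[3] = bcbbd$ca
  sorted[4] = bd$cabcb
  sorted[5] = cabcbbd$
  sorted[6] = cbbd$cab
  sorted[7] = d$cabcbb
sorted[3] = bcbbd$ca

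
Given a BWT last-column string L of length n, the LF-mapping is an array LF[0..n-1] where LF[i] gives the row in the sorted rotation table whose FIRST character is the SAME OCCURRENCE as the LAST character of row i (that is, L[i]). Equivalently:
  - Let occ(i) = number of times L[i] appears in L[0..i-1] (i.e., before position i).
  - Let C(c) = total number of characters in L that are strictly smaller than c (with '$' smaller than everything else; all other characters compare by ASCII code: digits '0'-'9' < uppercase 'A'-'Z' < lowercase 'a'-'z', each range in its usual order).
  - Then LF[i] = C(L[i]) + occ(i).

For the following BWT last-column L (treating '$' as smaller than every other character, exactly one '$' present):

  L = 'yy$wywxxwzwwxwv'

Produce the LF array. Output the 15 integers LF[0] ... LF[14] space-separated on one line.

Char counts: '$':1, 'v':1, 'w':6, 'x':3, 'y':3, 'z':1
C (first-col start): C('$')=0, C('v')=1, C('w')=2, C('x')=8, C('y')=11, C('z')=14
L[0]='y': occ=0, LF[0]=C('y')+0=11+0=11
L[1]='y': occ=1, LF[1]=C('y')+1=11+1=12
L[2]='$': occ=0, LF[2]=C('$')+0=0+0=0
L[3]='w': occ=0, LF[3]=C('w')+0=2+0=2
L[4]='y': occ=2, LF[4]=C('y')+2=11+2=13
L[5]='w': occ=1, LF[5]=C('w')+1=2+1=3
L[6]='x': occ=0, LF[6]=C('x')+0=8+0=8
L[7]='x': occ=1, LF[7]=C('x')+1=8+1=9
L[8]='w': occ=2, LF[8]=C('w')+2=2+2=4
L[9]='z': occ=0, LF[9]=C('z')+0=14+0=14
L[10]='w': occ=3, LF[10]=C('w')+3=2+3=5
L[11]='w': occ=4, LF[11]=C('w')+4=2+4=6
L[12]='x': occ=2, LF[12]=C('x')+2=8+2=10
L[13]='w': occ=5, LF[13]=C('w')+5=2+5=7
L[14]='v': occ=0, LF[14]=C('v')+0=1+0=1

Answer: 11 12 0 2 13 3 8 9 4 14 5 6 10 7 1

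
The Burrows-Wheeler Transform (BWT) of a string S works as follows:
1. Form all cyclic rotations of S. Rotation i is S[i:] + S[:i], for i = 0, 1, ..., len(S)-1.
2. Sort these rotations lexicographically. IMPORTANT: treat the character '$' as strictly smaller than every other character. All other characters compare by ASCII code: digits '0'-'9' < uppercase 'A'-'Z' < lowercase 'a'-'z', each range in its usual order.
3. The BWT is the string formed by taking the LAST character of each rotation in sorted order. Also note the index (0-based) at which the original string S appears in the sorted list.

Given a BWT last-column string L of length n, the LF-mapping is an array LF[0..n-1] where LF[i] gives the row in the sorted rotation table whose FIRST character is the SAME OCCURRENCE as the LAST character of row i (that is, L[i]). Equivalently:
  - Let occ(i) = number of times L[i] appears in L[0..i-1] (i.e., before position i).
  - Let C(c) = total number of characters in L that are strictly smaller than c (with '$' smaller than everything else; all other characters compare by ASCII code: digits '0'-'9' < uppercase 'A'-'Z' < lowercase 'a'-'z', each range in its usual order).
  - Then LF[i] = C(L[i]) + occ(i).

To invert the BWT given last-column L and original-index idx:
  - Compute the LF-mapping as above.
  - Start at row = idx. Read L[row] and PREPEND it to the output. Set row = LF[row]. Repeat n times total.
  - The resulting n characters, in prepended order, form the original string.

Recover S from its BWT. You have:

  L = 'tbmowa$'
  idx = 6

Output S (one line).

LF mapping: 5 2 3 4 6 1 0
Walk LF starting at row 6, prepending L[row]:
  step 1: row=6, L[6]='$', prepend. Next row=LF[6]=0
  step 2: row=0, L[0]='t', prepend. Next row=LF[0]=5
  step 3: row=5, L[5]='a', prepend. Next row=LF[5]=1
  step 4: row=1, L[1]='b', prepend. Next row=LF[1]=2
  step 5: row=2, L[2]='m', prepend. Next row=LF[2]=3
  step 6: row=3, L[3]='o', prepend. Next row=LF[3]=4
  step 7: row=4, L[4]='w', prepend. Next row=LF[4]=6
Reversed output: wombat$

Answer: wombat$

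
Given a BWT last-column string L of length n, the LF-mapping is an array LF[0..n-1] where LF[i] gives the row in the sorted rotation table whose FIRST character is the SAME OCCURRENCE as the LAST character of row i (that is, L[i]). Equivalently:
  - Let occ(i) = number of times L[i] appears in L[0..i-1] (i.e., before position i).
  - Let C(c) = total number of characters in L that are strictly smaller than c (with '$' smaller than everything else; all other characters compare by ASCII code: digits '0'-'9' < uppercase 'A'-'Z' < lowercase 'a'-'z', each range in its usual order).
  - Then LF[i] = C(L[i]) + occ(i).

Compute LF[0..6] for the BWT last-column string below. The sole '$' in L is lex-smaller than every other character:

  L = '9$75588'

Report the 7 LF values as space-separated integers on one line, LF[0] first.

Answer: 6 0 3 1 2 4 5

Derivation:
Char counts: '$':1, '5':2, '7':1, '8':2, '9':1
C (first-col start): C('$')=0, C('5')=1, C('7')=3, C('8')=4, C('9')=6
L[0]='9': occ=0, LF[0]=C('9')+0=6+0=6
L[1]='$': occ=0, LF[1]=C('$')+0=0+0=0
L[2]='7': occ=0, LF[2]=C('7')+0=3+0=3
L[3]='5': occ=0, LF[3]=C('5')+0=1+0=1
L[4]='5': occ=1, LF[4]=C('5')+1=1+1=2
L[5]='8': occ=0, LF[5]=C('8')+0=4+0=4
L[6]='8': occ=1, LF[6]=C('8')+1=4+1=5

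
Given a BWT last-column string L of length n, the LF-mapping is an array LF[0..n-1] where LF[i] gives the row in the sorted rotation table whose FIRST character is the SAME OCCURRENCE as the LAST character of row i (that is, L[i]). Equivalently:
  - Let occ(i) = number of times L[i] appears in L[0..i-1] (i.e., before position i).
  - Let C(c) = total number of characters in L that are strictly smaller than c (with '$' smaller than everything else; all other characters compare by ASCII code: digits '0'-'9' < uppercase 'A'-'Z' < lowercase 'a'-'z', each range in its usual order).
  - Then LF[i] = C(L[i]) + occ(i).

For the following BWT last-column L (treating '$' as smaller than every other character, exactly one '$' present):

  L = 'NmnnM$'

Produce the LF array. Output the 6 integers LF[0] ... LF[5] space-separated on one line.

Answer: 2 3 4 5 1 0

Derivation:
Char counts: '$':1, 'M':1, 'N':1, 'm':1, 'n':2
C (first-col start): C('$')=0, C('M')=1, C('N')=2, C('m')=3, C('n')=4
L[0]='N': occ=0, LF[0]=C('N')+0=2+0=2
L[1]='m': occ=0, LF[1]=C('m')+0=3+0=3
L[2]='n': occ=0, LF[2]=C('n')+0=4+0=4
L[3]='n': occ=1, LF[3]=C('n')+1=4+1=5
L[4]='M': occ=0, LF[4]=C('M')+0=1+0=1
L[5]='$': occ=0, LF[5]=C('$')+0=0+0=0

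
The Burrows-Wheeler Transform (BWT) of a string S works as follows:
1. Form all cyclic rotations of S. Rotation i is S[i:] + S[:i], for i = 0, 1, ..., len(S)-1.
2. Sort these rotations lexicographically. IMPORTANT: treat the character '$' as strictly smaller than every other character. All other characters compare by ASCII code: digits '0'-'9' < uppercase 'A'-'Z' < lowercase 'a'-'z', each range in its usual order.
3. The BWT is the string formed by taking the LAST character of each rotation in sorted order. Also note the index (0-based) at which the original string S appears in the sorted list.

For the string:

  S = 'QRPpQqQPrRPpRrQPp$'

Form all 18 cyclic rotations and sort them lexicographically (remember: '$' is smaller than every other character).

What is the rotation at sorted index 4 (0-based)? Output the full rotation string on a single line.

All 18 rotations (rotation i = S[i:]+S[:i]):
  rot[0] = QRPpQqQPrRPpRrQPp$
  rot[1] = RPpQqQPrRPpRrQPp$Q
  rot[2] = PpQqQPrRPpRrQPp$QR
  rot[3] = pQqQPrRPpRrQPp$QRP
  rot[4] = QqQPrRPpRrQPp$QRPp
  rot[5] = qQPrRPpRrQPp$QRPpQ
  rot[6] = QPrRPpRrQPp$QRPpQq
  rot[7] = PrRPpRrQPp$QRPpQqQ
  rot[8] = rRPpRrQPp$QRPpQqQP
  rot[9] = RPpRrQPp$QRPpQqQPr
  rot[10] = PpRrQPp$QRPpQqQPrR
  rot[11] = pRrQPp$QRPpQqQPrRP
  rot[12] = RrQPp$QRPpQqQPrRPp
  rot[13] = rQPp$QRPpQqQPrRPpR
  rot[14] = QPp$QRPpQqQPrRPpRr
  rot[15] = Pp$QRPpQqQPrRPpRrQ
  rot[16] = p$QRPpQqQPrRPpRrQP
  rot[17] = $QRPpQqQPrRPpRrQPp
Sorted (with $ < everything):
  sorted[0] = $QRPpQqQPrRPpRrQPp
  sorted[1] = Pp$QRPpQqQPrRPpRrQ
  sorted[2] = PpQqQPrRPpRrQPp$QR
  sorted[3] = PpRrQPp$QRPpQqQPrR
  sorted[4] = PrRPpRrQPp$QRPpQqQ
  sorted[5] = QPp$QRPpQqQPrRPpRr
  sorted[6] = QPrRPpRrQPp$QRPpQq
  sorted[7] = QRPpQqQPrRPpRrQPp$
  sorted[8] = QqQPrRPpRrQPp$QRPp
  sorted[9] = RPpQqQPrRPpRrQPp$Q
  sorted[10] = RPpRrQPp$QRPpQqQPr
  sorted[11] = RrQPp$QRPpQqQPrRPp
  sorted[12] = p$QRPpQqQPrRPpRrQP
  sorted[13] = pQqQPrRPpRrQPp$QRP
  sorted[14] = pRrQPp$QRPpQqQPrRP
  sorted[15] = qQPrRPpRrQPp$QRPpQ
  sorted[16] = rQPp$QRPpQqQPrRPpR
  sorted[17] = rRPpRrQPp$QRPpQqQP
sorted[4] = PrRPpRrQPp$QRPpQqQ

Answer: PrRPpRrQPp$QRPpQqQ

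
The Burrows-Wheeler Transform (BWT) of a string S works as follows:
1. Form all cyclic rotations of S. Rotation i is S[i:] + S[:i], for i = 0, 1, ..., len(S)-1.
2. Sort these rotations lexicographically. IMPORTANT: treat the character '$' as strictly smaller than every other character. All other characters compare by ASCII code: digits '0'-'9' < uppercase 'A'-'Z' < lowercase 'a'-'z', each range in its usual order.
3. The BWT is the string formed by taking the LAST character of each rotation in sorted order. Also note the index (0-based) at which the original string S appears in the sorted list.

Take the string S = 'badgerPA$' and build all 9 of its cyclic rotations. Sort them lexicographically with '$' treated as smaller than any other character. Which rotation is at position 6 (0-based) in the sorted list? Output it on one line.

All 9 rotations (rotation i = S[i:]+S[:i]):
  rot[0] = badgerPA$
  rot[1] = adgerPA$b
  rot[2] = dgerPA$ba
  rot[3] = gerPA$bad
  rot[4] = erPA$badg
  rot[5] = rPA$badge
  rot[6] = PA$badger
  rot[7] = A$badgerP
  rot[8] = $badgerPA
Sorted (with $ < everything):
  sorted[0] = $badgerPA
  sorted[1] = A$badgerP
  sorted[2] = PA$badger
  sorted[3] = adgerPA$b
  sorted[4] = badgerPA$
  sorted[5] = dgerPA$ba
  sorted[6] = erPA$badg
  sorted[7] = gerPA$bad
  sorted[8] = rPA$badge
sorted[6] = erPA$badg

Answer: erPA$badg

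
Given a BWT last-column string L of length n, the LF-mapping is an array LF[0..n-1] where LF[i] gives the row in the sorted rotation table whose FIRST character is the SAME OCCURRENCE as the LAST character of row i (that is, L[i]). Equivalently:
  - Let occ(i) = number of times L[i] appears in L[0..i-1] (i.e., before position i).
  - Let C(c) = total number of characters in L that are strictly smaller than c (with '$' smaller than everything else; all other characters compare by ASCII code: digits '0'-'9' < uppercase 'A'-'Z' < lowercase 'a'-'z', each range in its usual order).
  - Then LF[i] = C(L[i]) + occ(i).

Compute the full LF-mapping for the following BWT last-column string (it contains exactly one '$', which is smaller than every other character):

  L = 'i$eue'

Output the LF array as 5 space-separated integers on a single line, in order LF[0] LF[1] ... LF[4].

Char counts: '$':1, 'e':2, 'i':1, 'u':1
C (first-col start): C('$')=0, C('e')=1, C('i')=3, C('u')=4
L[0]='i': occ=0, LF[0]=C('i')+0=3+0=3
L[1]='$': occ=0, LF[1]=C('$')+0=0+0=0
L[2]='e': occ=0, LF[2]=C('e')+0=1+0=1
L[3]='u': occ=0, LF[3]=C('u')+0=4+0=4
L[4]='e': occ=1, LF[4]=C('e')+1=1+1=2

Answer: 3 0 1 4 2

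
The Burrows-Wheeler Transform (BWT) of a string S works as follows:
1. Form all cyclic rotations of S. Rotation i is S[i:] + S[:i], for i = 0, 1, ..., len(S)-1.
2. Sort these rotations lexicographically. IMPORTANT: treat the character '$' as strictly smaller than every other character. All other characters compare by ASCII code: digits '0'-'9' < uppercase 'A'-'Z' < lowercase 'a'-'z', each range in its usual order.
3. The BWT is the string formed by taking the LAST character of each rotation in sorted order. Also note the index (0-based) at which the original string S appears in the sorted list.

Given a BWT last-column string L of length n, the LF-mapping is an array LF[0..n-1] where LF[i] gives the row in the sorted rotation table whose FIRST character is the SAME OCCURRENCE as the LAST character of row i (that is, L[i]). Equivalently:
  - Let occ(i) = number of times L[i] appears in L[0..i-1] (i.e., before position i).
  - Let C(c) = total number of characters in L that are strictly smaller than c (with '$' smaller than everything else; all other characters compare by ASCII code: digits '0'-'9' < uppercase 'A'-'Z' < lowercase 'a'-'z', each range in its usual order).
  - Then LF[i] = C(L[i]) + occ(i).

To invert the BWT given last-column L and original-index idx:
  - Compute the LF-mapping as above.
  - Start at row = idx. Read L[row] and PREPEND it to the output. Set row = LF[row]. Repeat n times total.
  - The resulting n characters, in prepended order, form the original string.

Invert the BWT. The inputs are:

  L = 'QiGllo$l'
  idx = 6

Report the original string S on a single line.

LF mapping: 2 3 1 4 5 7 0 6
Walk LF starting at row 6, prepending L[row]:
  step 1: row=6, L[6]='$', prepend. Next row=LF[6]=0
  step 2: row=0, L[0]='Q', prepend. Next row=LF[0]=2
  step 3: row=2, L[2]='G', prepend. Next row=LF[2]=1
  step 4: row=1, L[1]='i', prepend. Next row=LF[1]=3
  step 5: row=3, L[3]='l', prepend. Next row=LF[3]=4
  step 6: row=4, L[4]='l', prepend. Next row=LF[4]=5
  step 7: row=5, L[5]='o', prepend. Next row=LF[5]=7
  step 8: row=7, L[7]='l', prepend. Next row=LF[7]=6
Reversed output: lolliGQ$

Answer: lolliGQ$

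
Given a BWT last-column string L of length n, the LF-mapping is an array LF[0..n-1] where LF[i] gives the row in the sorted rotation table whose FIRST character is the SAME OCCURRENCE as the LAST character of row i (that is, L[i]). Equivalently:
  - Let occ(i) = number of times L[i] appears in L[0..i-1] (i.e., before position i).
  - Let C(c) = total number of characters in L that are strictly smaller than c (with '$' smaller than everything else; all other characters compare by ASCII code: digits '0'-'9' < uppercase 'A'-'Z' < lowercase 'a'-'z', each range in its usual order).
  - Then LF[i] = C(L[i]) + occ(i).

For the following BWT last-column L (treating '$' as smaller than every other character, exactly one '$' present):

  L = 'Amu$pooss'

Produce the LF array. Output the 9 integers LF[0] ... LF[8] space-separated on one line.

Answer: 1 2 8 0 5 3 4 6 7

Derivation:
Char counts: '$':1, 'A':1, 'm':1, 'o':2, 'p':1, 's':2, 'u':1
C (first-col start): C('$')=0, C('A')=1, C('m')=2, C('o')=3, C('p')=5, C('s')=6, C('u')=8
L[0]='A': occ=0, LF[0]=C('A')+0=1+0=1
L[1]='m': occ=0, LF[1]=C('m')+0=2+0=2
L[2]='u': occ=0, LF[2]=C('u')+0=8+0=8
L[3]='$': occ=0, LF[3]=C('$')+0=0+0=0
L[4]='p': occ=0, LF[4]=C('p')+0=5+0=5
L[5]='o': occ=0, LF[5]=C('o')+0=3+0=3
L[6]='o': occ=1, LF[6]=C('o')+1=3+1=4
L[7]='s': occ=0, LF[7]=C('s')+0=6+0=6
L[8]='s': occ=1, LF[8]=C('s')+1=6+1=7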